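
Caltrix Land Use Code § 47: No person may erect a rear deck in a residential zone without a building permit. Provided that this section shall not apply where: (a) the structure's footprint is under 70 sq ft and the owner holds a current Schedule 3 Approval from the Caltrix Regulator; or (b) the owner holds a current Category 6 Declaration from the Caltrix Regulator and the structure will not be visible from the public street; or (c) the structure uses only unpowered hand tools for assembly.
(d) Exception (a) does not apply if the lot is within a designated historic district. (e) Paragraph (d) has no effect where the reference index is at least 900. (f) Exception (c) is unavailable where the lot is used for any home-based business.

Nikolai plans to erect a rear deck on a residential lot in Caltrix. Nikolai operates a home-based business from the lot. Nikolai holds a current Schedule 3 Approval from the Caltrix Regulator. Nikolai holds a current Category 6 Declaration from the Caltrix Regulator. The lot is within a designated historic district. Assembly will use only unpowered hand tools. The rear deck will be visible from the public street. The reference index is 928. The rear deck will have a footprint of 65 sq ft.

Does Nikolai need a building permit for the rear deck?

Exception (a) is satisfied on its face — the structure's footprint is 65 sq ft, under the 70 sq ft limit; a current Schedule 3 Approval is held. Considering the limiting provisions: (d) applies (the lot is in a historic district), but yields to (e): (e) operates against (d): the reference index is 928, meeting the 900 threshold. Exception (a) stands.
Exception (b) does not apply: the structure will be visible from the street.
Exception (c) is satisfied on its face — assembly uses only hand tools. But applying paragraph (f): (f) is triggered — a home-based business operates on the lot. (c) is therefore removed.

No — exception (a) applies; Nikolai does not need a building permit.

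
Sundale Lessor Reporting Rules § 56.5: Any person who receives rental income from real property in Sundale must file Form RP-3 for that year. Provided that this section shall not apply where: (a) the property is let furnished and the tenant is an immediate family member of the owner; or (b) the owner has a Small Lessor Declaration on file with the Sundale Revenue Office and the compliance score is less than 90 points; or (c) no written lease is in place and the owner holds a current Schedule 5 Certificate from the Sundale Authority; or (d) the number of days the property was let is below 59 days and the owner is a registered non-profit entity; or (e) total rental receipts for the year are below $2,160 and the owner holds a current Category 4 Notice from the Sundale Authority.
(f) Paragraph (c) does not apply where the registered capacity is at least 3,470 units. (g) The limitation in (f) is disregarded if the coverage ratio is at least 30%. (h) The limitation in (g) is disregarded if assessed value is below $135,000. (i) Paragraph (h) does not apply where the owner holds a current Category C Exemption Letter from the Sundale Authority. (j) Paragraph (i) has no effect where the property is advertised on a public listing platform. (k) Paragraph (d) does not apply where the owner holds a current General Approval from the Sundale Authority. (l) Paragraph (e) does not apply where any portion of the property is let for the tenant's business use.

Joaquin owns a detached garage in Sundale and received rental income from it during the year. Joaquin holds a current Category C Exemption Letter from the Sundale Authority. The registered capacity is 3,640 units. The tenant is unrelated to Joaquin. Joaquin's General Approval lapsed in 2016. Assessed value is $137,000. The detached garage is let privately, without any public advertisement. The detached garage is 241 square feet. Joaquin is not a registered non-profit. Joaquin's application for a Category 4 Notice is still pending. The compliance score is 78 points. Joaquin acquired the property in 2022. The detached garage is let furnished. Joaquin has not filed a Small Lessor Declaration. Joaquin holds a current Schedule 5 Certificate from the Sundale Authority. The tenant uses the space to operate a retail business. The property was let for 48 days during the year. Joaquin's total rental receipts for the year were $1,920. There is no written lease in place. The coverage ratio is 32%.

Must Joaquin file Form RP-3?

Exception (a) requires that the tenant is an immediate family member of the owner; but the tenant is unrelated to the owner, so (a) is unavailable.
Exception (b) does not apply: no Small Lessor Declaration is on file.
Exception (c): there is no written lease; a current Schedule 5 Certificate is held — every condition holds. As to paragraphs (f)–(j): (f) applies (the registered capacity is 3,640 units, meeting the 3,470 units threshold), but yields to (g): (g) operates against (f): the coverage ratio is 32%, meeting the 30% threshold. (h) is not engaged (assessed value is $137,000, not below $135,000), so (g) stands. Exception (c) stands.
Exception (d) fails — Joaquin is not a registered non-profit.
Exception (e) does not apply: the Category 4 Notice is not current.

No — exception (c) applies; Joaquin is not required to file Form RP-3.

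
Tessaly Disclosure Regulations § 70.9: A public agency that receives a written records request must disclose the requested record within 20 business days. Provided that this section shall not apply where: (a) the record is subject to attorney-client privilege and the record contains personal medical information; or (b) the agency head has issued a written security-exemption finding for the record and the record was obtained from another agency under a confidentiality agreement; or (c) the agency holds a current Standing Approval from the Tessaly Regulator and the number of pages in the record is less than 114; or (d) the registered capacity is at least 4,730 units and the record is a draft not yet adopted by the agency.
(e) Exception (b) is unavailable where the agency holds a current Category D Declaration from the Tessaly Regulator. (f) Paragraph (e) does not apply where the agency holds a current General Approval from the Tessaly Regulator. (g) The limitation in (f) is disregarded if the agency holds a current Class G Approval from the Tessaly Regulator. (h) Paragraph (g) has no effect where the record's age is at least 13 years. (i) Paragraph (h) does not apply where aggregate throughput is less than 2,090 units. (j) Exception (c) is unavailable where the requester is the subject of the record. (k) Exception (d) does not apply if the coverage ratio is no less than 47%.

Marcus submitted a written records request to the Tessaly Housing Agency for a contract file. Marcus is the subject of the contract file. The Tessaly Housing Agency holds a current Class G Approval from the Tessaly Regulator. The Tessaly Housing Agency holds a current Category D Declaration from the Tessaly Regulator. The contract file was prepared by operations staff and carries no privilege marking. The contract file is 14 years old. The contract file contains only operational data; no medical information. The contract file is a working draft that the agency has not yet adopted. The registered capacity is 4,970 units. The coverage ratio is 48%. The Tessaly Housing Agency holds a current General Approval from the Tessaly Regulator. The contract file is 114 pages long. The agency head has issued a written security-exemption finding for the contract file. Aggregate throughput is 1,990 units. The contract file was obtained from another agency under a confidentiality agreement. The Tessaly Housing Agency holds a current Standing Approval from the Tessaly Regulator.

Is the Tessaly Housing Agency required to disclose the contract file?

Yes — the Tessaly Housing Agency must disclose the contract file.

Exception (a) fails — the contract file carries no privilege marking.
Exception (b) is satisfied on its face — a written security-exemption finding has been issued; the contract file was obtained under a confidentiality agreement. But: (e) applies — a current Category D Declaration is held. (f) applies (a current General Approval is held), but yields to (g): (g) applies — a current Class G Approval is held. (h) is engaged (the record's age is 14 years, meeting the 13 years threshold), but is itself disapplied by (i): (i) operates against (h): aggregate throughput is 1,990 units, less than the 2,090 units limit. Exception (b) does not apply.
Exception (c) requires that the number of pages in the record is less than 114; but the number of pages in the record is 114, not less than 114, so (c) is unavailable.
Exception (d)'s conditions are all satisfied: the registered capacity is 4,970 units, meeting the 4,730 units threshold; the contract file is an unadopted draft. Turning to paragraph (k): (k) operates against (d): the coverage ratio is 48%, meeting the 47% threshold. (d) is therefore removed.
No exception applies. The general rule governs.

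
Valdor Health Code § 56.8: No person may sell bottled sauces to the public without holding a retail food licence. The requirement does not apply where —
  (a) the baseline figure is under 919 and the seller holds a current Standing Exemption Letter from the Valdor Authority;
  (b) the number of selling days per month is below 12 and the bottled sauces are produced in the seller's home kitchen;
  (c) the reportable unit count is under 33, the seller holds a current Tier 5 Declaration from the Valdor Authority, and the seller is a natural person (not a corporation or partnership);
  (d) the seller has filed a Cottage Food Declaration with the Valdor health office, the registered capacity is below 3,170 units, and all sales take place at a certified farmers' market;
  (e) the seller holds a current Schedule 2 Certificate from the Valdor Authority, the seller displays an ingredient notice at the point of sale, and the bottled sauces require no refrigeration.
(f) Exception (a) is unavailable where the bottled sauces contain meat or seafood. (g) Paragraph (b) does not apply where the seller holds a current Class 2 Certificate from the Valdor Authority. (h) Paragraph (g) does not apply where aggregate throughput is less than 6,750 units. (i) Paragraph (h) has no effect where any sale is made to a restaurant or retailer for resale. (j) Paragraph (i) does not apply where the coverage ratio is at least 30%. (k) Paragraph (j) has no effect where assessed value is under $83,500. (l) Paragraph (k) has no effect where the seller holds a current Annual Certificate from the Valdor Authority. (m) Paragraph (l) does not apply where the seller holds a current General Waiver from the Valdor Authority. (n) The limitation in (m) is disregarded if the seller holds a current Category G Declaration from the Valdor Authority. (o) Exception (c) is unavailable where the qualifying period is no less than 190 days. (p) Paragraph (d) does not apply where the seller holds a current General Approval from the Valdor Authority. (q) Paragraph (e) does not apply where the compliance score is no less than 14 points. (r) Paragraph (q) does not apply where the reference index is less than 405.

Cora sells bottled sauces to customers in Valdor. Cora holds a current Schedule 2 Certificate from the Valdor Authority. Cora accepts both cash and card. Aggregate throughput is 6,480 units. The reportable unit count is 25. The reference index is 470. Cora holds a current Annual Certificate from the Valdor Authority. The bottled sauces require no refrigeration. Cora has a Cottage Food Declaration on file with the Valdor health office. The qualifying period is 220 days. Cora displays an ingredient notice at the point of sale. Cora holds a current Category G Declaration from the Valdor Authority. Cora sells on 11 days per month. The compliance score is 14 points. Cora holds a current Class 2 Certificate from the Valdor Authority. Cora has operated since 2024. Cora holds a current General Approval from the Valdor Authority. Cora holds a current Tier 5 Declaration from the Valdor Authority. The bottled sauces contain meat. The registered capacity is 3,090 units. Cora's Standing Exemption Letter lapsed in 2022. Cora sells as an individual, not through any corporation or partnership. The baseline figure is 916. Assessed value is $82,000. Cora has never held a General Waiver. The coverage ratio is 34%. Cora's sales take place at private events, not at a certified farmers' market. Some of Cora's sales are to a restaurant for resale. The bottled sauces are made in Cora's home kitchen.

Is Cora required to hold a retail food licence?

Exception (a) does not apply: there is no Standing Exemption Letter in force.
All of (b)'s requirements are met (the number of selling days per month is 11, below the 12 limit; the bottled sauces are home-kitchen produced). Considering the limiting provisions: (g) would limit (b) — a current Class 2 Certificate is held — but (h) sets (g) aside: (h) is engaged — aggregate throughput is 6,480 units, less than the 6,750 units limit. (i) applies (some sales are to a restaurant for resale), but yields to (j): (j) operates against (i): the coverage ratio is 34%, meeting the 30% threshold. (k) would limit (j) — assessed value is $82,000, under the $83,500 limit — but (l) sets (k) aside: (l) applies — a current Annual Certificate is held. (m) is not engaged (there is no General Waiver in force), so (l) stands. (b) remains available.
Exception (c)'s conditions are all satisfied: the reportable unit count is 25, under the 33 limit; a current Tier 5 Declaration is held; the seller is a natural person. Turning to paragraph (o): (o) operates — the qualifying period is 220 days, meeting the 190 days threshold. (c) is therefore removed.
Exception (d) does not apply: sales are at private events, not a certified farmers' market.
All of (e)'s requirements are met (a current Schedule 2 Certificate is held; an ingredient notice is displayed; the bottled sauces are shelf-stable). Turning to paragraphs (q)–(r): (q) is engaged — the compliance score is 14 points, meeting the 14 points threshold. (r) is not engaged (the reference index is 470, not less than 405), so (q) stands. So (e) is unavailable.

No — exception (b) applies; Cora is not required to hold a retail food licence.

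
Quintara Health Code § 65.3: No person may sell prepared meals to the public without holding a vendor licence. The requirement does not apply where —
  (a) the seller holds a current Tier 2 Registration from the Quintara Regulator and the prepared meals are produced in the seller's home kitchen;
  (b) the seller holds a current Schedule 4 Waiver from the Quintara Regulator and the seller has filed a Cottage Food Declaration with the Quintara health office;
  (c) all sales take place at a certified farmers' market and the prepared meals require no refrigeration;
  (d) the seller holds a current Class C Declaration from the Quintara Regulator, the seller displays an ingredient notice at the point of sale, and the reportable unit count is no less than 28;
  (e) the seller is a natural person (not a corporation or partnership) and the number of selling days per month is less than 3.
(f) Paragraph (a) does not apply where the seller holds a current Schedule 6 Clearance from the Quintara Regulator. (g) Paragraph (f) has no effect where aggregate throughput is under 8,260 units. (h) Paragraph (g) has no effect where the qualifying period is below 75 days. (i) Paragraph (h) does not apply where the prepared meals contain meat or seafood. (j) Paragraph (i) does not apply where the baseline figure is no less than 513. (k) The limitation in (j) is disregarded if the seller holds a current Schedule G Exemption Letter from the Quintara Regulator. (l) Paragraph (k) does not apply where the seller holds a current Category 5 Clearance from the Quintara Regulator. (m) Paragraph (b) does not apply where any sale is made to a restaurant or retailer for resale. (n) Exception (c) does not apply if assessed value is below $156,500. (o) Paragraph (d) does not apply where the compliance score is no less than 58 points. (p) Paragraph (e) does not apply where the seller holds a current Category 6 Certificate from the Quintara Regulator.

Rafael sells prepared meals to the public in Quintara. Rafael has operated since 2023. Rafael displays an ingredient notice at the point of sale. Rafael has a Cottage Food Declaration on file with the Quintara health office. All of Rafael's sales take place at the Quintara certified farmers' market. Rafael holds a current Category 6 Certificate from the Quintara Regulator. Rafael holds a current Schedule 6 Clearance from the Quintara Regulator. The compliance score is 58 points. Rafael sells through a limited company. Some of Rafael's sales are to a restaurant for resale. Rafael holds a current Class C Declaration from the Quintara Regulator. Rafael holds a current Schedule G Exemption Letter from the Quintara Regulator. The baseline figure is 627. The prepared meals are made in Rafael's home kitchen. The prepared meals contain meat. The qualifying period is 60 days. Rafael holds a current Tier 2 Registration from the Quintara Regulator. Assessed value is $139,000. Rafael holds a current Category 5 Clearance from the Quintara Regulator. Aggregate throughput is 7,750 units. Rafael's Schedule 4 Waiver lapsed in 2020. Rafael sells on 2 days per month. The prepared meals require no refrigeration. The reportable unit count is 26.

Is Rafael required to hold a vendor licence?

Yes — Rafael must hold a vendor licence.

Exception (a)'s conditions are all satisfied: a current Tier 2 Registration is held; the prepared meals are home-kitchen produced. Turning to paragraphs (f)–(l): (f) operates — a current Schedule 6 Clearance is held. (g) would limit (f) — aggregate throughput is 7,750 units, under the 8,260 units limit — but (h) sets (g) aside: (h) applies — the qualifying period is 60 days, below the 75 days limit. (i) would limit (h) — the prepared meals contain meat — but (j) sets (i) aside: (j) operates against (i): the baseline figure is 627, meeting the 513 threshold. (k) operates (a current Schedule G Exemption Letter is held), but is displaced by (l): (l) operates against (k): a current Category 5 Clearance is held. Exception (a) does not apply.
Exception (b) does not apply: no current Schedule 4 Waiver is held.
Exception (c): all sales are at a certified farmers' market; the prepared meals are shelf-stable — every condition holds. But: (n) operates against (c): assessed value is $139,000, below the $156,500 limit. So (c) is unavailable.
Exception (d) requires that the reportable unit count is no less than 28; but the reportable unit count is 26, short of 28, so (d) is unavailable.
Exception (e) does not apply: the seller operates through a limited company.
No exception applies. The general rule governs.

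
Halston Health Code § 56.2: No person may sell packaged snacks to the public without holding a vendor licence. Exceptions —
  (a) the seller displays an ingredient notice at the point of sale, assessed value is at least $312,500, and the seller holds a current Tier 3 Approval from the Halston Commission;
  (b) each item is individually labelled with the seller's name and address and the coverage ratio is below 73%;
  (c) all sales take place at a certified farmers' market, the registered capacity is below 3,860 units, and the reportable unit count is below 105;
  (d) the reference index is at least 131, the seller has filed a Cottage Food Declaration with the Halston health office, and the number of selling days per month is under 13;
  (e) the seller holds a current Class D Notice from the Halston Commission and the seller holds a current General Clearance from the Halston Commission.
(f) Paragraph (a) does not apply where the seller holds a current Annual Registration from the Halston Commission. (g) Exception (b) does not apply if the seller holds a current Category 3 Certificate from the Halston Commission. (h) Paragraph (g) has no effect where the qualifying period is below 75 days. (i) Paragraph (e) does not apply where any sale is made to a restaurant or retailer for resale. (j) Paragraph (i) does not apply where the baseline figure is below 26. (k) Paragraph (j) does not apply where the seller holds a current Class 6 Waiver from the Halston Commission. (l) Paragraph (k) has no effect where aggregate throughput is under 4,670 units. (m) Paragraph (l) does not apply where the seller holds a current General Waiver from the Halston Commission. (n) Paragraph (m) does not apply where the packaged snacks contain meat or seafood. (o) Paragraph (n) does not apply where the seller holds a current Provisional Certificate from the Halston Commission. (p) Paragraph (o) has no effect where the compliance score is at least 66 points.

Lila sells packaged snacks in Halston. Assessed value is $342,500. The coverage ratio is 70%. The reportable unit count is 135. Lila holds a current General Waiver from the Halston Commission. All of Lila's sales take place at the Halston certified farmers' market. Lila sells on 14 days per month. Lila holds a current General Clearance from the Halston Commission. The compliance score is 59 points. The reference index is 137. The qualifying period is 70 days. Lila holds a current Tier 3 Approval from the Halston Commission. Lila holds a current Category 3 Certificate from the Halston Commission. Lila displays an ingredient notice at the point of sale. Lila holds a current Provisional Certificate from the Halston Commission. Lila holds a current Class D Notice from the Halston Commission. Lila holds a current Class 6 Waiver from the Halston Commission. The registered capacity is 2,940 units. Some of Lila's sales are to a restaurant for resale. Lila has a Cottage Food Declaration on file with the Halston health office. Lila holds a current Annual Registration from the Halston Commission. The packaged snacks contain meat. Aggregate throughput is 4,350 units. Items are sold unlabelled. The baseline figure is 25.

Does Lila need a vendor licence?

Yes — Lila must hold a vendor licence.

Exception (a)'s conditions are all satisfied: an ingredient notice is displayed; assessed value is $342,500, meeting the $312,500 threshold; a current Tier 3 Approval is held. But applying paragraph (f): (f) operates against (a): a current Annual Registration is held. Exception (a) does not apply.
Exception (b) fails — items are sold unlabelled.
Exception (c) fails — the reportable unit count is 135, not below 105.
Exception (d) requires that the number of selling days per month is under 13; but the number of selling days per month is 14, not under 13, so (d) is unavailable.
Exception (e): a current Class D Notice is held; a current General Clearance is held — every condition holds. However, paragraphs (i)–(p) must be considered: (i) operates against (e): some sales are to a restaurant for resale. (j) is triggered (the baseline figure is 25, below the 26 limit), but is overridden by (k): (k) operates against (j): a current Class 6 Waiver is held. (l) operates (aggregate throughput is 4,350 units, under the 4,670 units limit), but is overridden by (m): (m) operates against (l): a current General Waiver is held. (n) would limit (m) — the packaged snacks contain meat — but (o) sets (n) aside: (o) operates — a current Provisional Certificate is held. (p), which would lift (o), is not engaged — the compliance score is 59 points, short of 66 points. Exception (e) does not apply.
No exception applies. The general rule governs.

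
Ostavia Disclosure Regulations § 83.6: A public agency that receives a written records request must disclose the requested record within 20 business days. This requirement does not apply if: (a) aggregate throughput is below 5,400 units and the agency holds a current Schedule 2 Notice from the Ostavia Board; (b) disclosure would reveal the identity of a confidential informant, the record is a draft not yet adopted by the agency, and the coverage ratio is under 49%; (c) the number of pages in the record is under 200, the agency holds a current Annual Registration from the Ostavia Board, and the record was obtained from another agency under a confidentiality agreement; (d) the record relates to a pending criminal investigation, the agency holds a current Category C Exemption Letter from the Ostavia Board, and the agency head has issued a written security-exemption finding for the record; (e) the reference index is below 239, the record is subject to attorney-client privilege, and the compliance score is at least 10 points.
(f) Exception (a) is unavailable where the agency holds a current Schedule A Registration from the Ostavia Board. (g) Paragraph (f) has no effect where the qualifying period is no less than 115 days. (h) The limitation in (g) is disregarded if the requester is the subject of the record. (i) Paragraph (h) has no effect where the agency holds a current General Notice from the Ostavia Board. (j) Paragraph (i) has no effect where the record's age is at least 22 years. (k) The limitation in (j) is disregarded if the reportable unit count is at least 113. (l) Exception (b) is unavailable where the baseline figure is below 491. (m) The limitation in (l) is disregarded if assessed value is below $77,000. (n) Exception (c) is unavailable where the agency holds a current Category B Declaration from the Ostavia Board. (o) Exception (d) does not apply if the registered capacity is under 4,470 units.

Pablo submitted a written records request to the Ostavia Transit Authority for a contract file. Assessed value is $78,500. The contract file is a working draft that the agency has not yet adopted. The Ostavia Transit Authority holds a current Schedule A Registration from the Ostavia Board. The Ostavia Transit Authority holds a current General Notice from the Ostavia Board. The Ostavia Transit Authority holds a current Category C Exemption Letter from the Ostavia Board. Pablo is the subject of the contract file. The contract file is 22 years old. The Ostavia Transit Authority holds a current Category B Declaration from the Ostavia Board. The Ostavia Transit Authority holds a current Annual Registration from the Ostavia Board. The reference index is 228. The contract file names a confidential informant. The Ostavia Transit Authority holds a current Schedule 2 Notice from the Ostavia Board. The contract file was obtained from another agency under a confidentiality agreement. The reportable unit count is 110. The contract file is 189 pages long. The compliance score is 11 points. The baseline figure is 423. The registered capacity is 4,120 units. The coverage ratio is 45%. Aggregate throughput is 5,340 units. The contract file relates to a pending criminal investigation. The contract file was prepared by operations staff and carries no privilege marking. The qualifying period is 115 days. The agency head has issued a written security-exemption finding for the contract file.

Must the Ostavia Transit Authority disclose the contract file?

Exception (a): aggregate throughput is 5,340 units, below the 5,400 units limit; a current Schedule 2 Notice is held — every condition holds. However, paragraphs (f)–(k) must be considered: (f) applies — a current Schedule A Registration is held. (g) would limit (f) — the qualifying period is 115 days, meeting the 115 days threshold — but (h) sets (g) aside: (h) operates against (g): Pablo is the subject of the contract file. (i) would limit (h) — a current General Notice is held — but (j) sets (i) aside: (j) applies — the record's age is 22 years, meeting the 22 years threshold. (k), which would lift (j), does not operate here — the reportable unit count is 110, short of 113. So (a) is unavailable.
All of (b)'s requirements are met (the contract file names a confidential informant; the contract file is an unadopted draft; the coverage ratio is 45%, under the 49% limit). However, paragraphs (l)–(m) must be considered: (l) operates against (b): the baseline figure is 423, below the 491 limit. (m) is not engaged (assessed value is $78,500, not below $77,000), so (l) stands. (b) is therefore removed.
All of (c)'s requirements are met (the number of pages in the record is 189, under the 200 limit; a current Annual Registration is held; the contract file was obtained under a confidentiality agreement). But: (n) is triggered — a current Category B Declaration is held. So (c) is unavailable.
All of (d)'s requirements are met (the contract file relates to a pending investigation; a current Category C Exemption Letter is held; a written security-exemption finding has been issued). However, paragraph (o) must be considered: (o) is triggered — the registered capacity is 4,120 units, under the 4,470 units limit. (d) is therefore removed.
Exception (e) does not apply: the contract file carries no privilege marking.
None of the exceptions is available; § 83.6 applies in full.

Yes — the Ostavia Transit Authority must disclose the contract file.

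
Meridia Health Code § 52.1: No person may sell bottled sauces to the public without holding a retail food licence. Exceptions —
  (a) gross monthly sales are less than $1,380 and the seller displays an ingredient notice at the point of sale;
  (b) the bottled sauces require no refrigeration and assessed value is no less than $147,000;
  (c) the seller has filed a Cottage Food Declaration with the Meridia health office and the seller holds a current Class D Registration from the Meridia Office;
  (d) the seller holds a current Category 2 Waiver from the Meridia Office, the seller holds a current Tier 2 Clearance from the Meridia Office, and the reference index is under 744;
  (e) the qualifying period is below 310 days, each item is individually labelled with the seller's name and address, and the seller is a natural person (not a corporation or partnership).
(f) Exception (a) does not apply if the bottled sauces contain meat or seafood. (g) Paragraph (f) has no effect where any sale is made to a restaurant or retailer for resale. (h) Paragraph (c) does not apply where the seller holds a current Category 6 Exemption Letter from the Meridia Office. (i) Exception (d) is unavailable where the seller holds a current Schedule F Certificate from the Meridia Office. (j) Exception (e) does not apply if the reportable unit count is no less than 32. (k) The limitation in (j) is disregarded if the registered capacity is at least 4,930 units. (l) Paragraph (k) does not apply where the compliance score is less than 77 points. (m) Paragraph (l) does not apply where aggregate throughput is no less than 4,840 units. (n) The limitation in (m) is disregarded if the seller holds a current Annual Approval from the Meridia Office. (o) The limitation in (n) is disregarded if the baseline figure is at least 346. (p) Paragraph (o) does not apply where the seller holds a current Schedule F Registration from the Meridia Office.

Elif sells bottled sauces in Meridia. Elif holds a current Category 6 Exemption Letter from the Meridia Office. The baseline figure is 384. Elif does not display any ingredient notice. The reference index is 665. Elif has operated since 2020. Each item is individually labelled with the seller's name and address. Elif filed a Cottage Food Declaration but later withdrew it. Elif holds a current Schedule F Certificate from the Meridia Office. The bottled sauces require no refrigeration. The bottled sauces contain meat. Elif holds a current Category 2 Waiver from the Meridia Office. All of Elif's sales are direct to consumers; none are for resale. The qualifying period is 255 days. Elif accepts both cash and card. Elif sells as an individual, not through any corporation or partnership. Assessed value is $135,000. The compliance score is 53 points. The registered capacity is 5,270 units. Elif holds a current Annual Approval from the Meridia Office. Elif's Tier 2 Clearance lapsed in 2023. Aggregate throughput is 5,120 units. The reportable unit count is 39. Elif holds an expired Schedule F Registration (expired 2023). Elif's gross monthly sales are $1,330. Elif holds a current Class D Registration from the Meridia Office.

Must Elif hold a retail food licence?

No — exception (e) applies; Elif is not required to hold a retail food licence.

Exception (a) does not apply: no ingredient notice is displayed.
Exception (b) does not apply: assessed value is $135,000, short of $147,000.
Exception (c) fails — the Cottage Food Declaration was withdrawn.
Exception (d) fails — the Tier 2 Clearance is not current.
Exception (e)'s conditions are all satisfied: the qualifying period is 255 days, below the 310 days limit; items are individually labelled; the seller is a natural person. Considering the limiting provisions: (j) would limit (e) — the reportable unit count is 39, meeting the 32 threshold — but (k) sets (j) aside: (k) operates against (j): the registered capacity is 5,270 units, meeting the 4,930 units threshold. (l) is engaged (the compliance score is 53 points, less than the 77 points limit), but is set aside by (m): (m) operates — aggregate throughput is 5,120 units, meeting the 4,840 units threshold. (n) would limit (m) — a current Annual Approval is held — but (o) sets (n) aside: (o) operates against (n): the baseline figure is 384, meeting the 346 threshold. (p), which would lift (o), is inapplicable — there is no Schedule F Registration in force. (e) remains available.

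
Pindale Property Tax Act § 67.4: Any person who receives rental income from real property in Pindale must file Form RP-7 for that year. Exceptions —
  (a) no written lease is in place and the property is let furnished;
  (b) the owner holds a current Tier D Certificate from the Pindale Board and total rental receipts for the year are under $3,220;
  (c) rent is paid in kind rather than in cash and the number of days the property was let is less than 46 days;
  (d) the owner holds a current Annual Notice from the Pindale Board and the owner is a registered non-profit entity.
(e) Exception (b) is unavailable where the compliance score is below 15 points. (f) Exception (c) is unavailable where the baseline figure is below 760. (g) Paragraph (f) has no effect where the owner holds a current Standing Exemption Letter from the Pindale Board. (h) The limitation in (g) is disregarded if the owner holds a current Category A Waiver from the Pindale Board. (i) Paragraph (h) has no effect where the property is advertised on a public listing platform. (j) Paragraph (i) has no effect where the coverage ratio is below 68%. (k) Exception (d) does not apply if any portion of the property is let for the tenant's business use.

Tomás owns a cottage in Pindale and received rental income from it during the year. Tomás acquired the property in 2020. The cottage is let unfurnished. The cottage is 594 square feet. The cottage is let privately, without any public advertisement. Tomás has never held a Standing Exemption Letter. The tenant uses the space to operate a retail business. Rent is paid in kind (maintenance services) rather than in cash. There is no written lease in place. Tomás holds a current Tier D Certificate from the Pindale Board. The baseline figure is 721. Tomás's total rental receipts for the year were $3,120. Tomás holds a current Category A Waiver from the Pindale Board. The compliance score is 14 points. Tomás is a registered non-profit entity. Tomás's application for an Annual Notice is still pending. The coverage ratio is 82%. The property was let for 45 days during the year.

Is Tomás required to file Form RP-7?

Yes — Tomás must file Form RP-7.

Exception (a) requires that the property is let furnished; but the property is let unfurnished, so (a) is unavailable.
Exception (b)'s conditions are all satisfied: a current Tier D Certificate is held; total rental receipts for the year are $3,120, under the $3,220 limit. But applying paragraph (e): (e) operates against (b): the compliance score is 14 points, below the 15 points limit. So (b) is unavailable.
All of (c)'s requirements are met (rent is paid in kind; the number of days the property was let is 45 days, less than the 46 days limit). But: (f) operates against (c): the baseline figure is 721, below the 760 limit. (g) is not triggered (there is no Standing Exemption Letter in force), so (f) stands. (c) is therefore removed.
Exception (d) does not apply: no current Annual Notice is held.
No exception displaces § 67.4.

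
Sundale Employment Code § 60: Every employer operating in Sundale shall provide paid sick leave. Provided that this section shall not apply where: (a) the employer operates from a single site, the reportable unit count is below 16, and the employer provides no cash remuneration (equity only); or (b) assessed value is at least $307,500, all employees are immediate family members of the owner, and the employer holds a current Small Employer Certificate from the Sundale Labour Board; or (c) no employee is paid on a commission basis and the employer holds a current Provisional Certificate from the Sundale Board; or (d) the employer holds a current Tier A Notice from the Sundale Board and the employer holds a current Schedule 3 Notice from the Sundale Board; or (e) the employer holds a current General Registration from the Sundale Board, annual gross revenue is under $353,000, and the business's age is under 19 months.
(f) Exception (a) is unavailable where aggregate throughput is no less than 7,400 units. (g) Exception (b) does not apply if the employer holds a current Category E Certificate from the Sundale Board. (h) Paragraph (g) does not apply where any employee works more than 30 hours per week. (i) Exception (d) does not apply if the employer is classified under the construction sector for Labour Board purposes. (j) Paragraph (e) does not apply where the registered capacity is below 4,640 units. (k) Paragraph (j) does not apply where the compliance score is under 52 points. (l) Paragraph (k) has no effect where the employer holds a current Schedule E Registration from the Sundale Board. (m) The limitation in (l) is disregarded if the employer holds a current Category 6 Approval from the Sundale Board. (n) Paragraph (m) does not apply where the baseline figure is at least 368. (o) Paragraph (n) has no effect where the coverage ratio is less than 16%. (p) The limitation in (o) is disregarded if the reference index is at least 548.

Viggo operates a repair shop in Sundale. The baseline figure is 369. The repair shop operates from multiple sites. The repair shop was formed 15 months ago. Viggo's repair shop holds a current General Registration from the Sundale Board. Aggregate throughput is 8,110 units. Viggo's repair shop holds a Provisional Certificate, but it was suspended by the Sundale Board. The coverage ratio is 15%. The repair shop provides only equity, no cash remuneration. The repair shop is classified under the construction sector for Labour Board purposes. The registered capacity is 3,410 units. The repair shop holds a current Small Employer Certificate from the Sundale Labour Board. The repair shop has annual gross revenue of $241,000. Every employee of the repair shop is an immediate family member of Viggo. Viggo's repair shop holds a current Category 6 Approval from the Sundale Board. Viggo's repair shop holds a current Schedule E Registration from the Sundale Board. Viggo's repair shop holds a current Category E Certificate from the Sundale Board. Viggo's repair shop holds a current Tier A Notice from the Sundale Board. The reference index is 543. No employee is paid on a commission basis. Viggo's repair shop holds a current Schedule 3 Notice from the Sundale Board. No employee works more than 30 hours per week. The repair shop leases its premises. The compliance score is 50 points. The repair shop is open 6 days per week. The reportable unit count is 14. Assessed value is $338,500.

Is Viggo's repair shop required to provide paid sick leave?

Exception (a) fails — the employer operates from multiple sites.
Exception (b): assessed value is $338,500, meeting the $307,500 threshold; every employee is an immediate family member; a current Small Employer Certificate is held — every condition holds. Turning to paragraphs (g)–(h): (g) operates — a current Category E Certificate is held. (h) is inapplicable (no employee exceeds 30 hours/week), so (g) stands. (b) is therefore removed.
Exception (c) fails — there is no Provisional Certificate in force.
Exception (d) is satisfied on its face — a current Tier A Notice is held; a current Schedule 3 Notice is held. But: (i) operates against (d): the repair shop is classified under the construction sector. So (d) is unavailable.
All of (e)'s requirements are met (a current General Registration is held; annual gross revenue is $241,000, under the $353,000 limit; the business's age is 15 months, under the 19 months limit). Considering the limiting provisions: (j) would limit (e) — the registered capacity is 3,410 units, below the 4,640 units limit — but (k) sets (j) aside: (k) operates against (j): the compliance score is 50 points, under the 52 points limit. (l) applies (a current Schedule E Registration is held), but is set aside by (m): (m) operates against (l): a current Category 6 Approval is held. (n) applies (the baseline figure is 369, meeting the 368 threshold), but is overridden by (o): (o) is engaged — the coverage ratio is 15%, less than the 16% limit. (p) does not operate here (the reference index is 543, short of 548), so (o) stands. Exception (e) stands.

No — exception (e) applies; Viggo's repair shop is not required to provide paid sick leave.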